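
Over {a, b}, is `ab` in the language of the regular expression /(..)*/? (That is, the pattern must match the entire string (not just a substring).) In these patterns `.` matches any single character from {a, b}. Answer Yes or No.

Yes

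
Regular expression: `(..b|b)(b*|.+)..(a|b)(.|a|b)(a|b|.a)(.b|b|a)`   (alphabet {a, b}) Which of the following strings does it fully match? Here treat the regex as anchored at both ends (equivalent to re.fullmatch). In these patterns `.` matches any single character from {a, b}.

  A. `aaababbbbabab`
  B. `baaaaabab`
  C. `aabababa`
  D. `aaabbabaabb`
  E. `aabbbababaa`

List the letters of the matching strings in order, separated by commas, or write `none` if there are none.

A → no match
B → match
C → no match
D → no match
E → match

B, E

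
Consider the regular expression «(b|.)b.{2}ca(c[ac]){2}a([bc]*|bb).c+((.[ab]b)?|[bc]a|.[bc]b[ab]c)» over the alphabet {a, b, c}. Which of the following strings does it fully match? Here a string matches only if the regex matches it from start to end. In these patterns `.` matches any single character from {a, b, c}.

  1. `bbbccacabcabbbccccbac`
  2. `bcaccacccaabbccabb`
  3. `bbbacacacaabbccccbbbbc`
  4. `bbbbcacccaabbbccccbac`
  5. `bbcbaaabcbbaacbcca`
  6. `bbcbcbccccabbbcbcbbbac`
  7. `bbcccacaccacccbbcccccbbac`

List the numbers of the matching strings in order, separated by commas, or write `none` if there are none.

1 → no match
2 → no match
3 → match
4 → match
5 → no match
6 → no match
7 → match

3, 4, 7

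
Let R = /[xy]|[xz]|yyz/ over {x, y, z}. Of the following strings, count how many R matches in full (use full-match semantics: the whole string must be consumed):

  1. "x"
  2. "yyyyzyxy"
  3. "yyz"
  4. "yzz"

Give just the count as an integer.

2

1 → match
2 → no match
3 → match
4 → no match
Total matched: 2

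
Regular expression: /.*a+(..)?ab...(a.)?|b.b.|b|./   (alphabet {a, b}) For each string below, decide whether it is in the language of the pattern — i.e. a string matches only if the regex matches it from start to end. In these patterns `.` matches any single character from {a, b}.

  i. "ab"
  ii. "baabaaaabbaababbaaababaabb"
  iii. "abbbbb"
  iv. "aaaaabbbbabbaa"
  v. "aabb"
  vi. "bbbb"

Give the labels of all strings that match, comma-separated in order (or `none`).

i → no match
ii → no match
iii → no match
iv → no match
v → no match
vi → match

vi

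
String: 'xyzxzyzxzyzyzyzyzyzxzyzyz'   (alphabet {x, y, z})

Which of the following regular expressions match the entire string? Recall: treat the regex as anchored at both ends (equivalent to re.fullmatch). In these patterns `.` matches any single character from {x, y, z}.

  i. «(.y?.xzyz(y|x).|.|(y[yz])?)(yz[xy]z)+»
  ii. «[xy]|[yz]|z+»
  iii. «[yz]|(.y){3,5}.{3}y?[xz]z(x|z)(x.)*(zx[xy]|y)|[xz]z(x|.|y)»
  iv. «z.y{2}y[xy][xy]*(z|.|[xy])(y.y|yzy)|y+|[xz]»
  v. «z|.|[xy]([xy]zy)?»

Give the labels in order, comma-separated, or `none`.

i → match
ii → no match
iii → no match
iv → no match
v → no match

i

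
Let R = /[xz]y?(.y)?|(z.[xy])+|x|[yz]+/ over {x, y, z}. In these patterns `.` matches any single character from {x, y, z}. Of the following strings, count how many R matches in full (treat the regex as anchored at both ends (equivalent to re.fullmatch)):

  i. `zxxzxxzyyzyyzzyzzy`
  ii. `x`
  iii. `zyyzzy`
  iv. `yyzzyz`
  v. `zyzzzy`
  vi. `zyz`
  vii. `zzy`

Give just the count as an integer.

i → match
ii → match
iii → match
iv → match
v → match
vi → match
vii → match
Total matched: 7

7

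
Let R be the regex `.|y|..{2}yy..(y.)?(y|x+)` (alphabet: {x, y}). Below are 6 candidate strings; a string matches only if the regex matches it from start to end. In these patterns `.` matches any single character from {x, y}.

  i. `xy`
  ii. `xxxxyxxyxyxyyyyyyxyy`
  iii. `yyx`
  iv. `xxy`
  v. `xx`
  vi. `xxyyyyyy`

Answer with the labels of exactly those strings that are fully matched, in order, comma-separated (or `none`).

vi

i → no match
ii → no match
iii → no match
iv → no match
v → no match
vi → match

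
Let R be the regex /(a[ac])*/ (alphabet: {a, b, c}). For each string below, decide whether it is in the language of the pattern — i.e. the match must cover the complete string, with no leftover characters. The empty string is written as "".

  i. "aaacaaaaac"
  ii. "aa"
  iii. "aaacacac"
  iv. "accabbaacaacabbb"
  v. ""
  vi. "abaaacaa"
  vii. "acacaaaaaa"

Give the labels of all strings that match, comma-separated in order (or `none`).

i, ii, iii, v, vii

i → match
ii → match
iii → match
iv → no match
v → match
vi → no match
vii → match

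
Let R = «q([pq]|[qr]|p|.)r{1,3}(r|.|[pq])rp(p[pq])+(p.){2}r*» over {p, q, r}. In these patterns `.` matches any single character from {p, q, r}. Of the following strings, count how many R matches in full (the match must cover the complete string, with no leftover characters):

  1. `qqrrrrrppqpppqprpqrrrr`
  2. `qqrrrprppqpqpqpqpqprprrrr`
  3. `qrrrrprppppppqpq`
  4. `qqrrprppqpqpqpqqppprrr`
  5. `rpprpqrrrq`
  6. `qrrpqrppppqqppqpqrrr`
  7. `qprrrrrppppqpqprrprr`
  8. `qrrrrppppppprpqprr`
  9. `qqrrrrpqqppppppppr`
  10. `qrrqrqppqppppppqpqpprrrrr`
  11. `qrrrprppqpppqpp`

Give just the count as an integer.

1 → match
2 → match
3 → match
4 → no match
5 → no match — must start with `q`
6 → no match
7 → no match
8 → no match
9 → no match
10 → no match
11 → match
Total matched: 4

4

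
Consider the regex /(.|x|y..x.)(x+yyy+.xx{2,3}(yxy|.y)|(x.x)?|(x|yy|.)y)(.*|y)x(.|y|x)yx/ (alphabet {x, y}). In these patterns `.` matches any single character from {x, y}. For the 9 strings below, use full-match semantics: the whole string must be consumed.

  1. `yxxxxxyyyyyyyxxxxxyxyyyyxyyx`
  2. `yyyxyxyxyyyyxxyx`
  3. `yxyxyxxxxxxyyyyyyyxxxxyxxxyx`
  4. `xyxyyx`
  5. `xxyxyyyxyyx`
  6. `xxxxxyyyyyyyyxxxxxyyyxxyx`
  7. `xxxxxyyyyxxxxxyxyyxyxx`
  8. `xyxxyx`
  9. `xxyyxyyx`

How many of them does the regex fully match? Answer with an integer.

1 → match
2 → match
3 → match
4 → match
5 → match
6 → match
7 → no match — must end with `yx`
8 → match
9 → match
Total matched: 8

8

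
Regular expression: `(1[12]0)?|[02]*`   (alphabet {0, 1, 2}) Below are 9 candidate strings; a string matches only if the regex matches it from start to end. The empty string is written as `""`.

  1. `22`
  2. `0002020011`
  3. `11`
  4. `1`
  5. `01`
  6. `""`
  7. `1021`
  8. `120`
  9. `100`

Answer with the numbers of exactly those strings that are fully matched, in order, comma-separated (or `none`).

1 → match
2 → no match
3 → no match
4 → no match
5 → no match
6 → match
7 → no match
8 → match
9 → no match

1, 6, 8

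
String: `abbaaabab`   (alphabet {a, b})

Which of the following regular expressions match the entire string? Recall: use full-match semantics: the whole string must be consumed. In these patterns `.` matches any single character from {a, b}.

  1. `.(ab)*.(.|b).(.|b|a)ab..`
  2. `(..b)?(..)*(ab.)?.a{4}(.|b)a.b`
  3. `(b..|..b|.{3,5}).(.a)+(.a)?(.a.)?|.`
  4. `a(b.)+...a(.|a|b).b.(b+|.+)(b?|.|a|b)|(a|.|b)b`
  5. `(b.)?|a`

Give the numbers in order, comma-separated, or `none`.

1 → match
2 → no match
3 → match
4 → no match
5 → no match

1, 3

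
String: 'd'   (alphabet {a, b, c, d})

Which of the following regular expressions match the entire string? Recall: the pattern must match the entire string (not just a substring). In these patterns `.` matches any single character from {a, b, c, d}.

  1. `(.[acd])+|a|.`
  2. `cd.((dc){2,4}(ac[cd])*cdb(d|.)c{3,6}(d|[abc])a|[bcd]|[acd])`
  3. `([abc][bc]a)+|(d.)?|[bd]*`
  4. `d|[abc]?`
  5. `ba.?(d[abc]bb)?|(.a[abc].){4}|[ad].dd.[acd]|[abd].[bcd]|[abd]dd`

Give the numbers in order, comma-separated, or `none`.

1 → match
2 → no match — must start with 'cd'
3 → match
4 → match
5 → no match

1, 3, 4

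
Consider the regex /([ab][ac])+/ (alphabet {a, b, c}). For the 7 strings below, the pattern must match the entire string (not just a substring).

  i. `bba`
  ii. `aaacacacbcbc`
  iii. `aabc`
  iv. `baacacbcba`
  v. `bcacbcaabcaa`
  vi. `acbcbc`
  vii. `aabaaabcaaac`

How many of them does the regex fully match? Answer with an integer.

6

i → no match
ii → match
iii → match
iv → match
v → match
vi → match
vii → match
Total matched: 6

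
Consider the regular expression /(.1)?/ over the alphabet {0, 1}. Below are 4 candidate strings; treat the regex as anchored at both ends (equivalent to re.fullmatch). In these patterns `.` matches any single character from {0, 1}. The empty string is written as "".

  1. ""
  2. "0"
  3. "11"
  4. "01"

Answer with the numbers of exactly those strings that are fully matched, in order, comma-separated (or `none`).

1, 3, 4

1 → match
2 → no match
3 → match
4 → match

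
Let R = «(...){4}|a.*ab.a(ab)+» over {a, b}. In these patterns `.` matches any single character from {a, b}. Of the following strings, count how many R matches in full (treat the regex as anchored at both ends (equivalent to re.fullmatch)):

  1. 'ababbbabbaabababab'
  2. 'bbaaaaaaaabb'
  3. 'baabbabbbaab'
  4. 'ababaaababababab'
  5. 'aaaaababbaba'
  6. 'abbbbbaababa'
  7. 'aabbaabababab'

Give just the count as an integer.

7

1 → match
2 → match
3 → match
4 → match
5 → match
6 → match
7 → match
Total matched: 7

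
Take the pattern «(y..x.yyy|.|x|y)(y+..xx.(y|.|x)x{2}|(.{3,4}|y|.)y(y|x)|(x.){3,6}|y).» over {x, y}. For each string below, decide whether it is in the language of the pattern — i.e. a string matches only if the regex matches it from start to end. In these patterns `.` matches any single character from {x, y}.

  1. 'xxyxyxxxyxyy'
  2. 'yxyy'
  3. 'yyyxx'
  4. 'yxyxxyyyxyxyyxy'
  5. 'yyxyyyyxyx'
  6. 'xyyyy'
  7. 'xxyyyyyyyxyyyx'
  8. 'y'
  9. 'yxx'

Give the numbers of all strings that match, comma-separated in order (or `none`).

1, 3, 4, 6

1 → match
2 → no match
3 → match
4 → match
5 → no match
6 → match
7 → no match
8 → no match
9 → no match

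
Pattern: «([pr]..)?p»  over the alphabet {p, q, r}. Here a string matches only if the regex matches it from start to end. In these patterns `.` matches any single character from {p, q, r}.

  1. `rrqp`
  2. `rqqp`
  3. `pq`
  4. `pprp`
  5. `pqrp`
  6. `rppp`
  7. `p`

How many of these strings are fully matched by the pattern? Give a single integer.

1. `rrqp` → match
2. `rqqp` → match
3. `pq` → no match — must end with `p`
4. `pprp` → match
5. `pqrp` → match
6. `rppp` → match
7. `p` → match
Total matched: 6

6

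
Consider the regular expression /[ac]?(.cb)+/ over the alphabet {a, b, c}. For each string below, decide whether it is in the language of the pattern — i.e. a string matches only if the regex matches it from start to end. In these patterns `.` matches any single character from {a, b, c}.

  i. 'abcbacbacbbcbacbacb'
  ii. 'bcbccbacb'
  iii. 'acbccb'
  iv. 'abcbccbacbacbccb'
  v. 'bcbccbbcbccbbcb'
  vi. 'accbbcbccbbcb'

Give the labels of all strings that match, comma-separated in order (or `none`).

i → match
ii. 'bcbccbacb' → match
iii. 'acbccb' → match
iv → match
v → match
vi → match

i, ii, iii, iv, v, vi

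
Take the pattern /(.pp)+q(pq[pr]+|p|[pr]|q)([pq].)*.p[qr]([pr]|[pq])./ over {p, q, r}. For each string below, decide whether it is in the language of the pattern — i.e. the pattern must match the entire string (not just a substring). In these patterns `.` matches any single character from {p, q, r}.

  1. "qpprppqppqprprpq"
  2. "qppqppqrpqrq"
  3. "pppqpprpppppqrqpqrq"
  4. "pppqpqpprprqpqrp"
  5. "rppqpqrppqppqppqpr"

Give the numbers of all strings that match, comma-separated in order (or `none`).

1, 2, 3, 4, 5

1 → match
2. "qppqppqrpqrq" → match
3 → match
4 → match
5 → match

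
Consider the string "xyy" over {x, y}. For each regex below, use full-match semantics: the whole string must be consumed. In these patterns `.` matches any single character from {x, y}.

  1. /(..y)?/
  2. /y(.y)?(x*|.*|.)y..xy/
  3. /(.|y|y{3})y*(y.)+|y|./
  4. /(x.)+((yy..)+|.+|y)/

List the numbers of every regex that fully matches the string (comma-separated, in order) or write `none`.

1 → match
2 → no match — must start with "y"
3 → match
4 → match

1, 3, 4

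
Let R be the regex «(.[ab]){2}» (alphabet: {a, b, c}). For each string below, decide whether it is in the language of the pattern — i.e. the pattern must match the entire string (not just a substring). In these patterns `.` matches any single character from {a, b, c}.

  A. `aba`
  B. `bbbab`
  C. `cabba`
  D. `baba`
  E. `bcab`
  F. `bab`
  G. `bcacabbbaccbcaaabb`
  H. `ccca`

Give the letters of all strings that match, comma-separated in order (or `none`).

A → no match
B → no match
C → no match
D → match
E → no match
F → no match
G → no match
H → no match

D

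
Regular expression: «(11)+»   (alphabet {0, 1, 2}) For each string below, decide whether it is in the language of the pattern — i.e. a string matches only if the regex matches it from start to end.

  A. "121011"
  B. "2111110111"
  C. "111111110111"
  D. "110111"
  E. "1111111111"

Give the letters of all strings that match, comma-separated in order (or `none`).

A. "121011" → no match — must start with "11"
B. "2111110111" → no match — must start with "11"
C. "111111110111" → no match
D. "110111" → no match
E. "1111111111" → match

E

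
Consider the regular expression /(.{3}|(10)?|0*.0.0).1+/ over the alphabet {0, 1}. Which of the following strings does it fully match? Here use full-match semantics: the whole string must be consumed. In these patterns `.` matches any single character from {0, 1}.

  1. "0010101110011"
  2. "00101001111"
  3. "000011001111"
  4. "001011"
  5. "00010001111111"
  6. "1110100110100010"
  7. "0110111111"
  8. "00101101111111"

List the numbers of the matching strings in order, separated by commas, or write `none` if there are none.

1 → no match
2 → match
3 → no match
4 → match
5 → match
6 → no match — must end with "1"
7 → match
8 → no match

2, 4, 5, 7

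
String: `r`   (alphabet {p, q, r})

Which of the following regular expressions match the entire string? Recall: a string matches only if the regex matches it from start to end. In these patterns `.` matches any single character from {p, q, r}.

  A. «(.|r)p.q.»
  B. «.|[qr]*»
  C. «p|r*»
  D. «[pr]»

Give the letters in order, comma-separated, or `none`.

A → no match
B → match
C → match
D → match

B, C, D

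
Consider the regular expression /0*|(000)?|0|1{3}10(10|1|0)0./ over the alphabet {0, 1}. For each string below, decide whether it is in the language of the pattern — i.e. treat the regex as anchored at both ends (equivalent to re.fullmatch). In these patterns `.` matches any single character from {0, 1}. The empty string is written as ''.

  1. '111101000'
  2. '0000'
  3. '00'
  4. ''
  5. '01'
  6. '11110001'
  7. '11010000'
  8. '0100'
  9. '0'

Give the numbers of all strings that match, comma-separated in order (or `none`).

1, 2, 3, 4, 6, 9

1 → match
2 → match
3 → match
4 → match
5 → no match
6 → match
7 → no match
8 → no match
9 → match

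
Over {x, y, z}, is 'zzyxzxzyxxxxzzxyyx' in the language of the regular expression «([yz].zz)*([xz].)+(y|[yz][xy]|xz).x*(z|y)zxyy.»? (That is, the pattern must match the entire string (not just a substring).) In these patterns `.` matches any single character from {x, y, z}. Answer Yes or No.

No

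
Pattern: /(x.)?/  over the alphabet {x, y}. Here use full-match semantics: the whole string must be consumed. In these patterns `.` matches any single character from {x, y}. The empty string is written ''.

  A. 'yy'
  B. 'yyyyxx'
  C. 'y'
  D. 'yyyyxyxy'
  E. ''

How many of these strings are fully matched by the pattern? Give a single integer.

1

A. 'yy' → no match
B. 'yyyyxx' → no match
C. 'y' → no match
D. 'yyyyxyxy' → no match
E. '' → match
Total matched: 1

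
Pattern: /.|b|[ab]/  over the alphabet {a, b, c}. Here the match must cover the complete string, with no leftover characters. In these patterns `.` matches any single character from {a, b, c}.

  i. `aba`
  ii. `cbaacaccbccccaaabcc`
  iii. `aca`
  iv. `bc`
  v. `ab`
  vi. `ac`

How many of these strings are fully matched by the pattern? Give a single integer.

i. `aba` → no match
ii → no match
iii. `aca` → no match
iv. `bc` → no match
v. `ab` → no match
vi. `ac` → no match
Total matched: 0

0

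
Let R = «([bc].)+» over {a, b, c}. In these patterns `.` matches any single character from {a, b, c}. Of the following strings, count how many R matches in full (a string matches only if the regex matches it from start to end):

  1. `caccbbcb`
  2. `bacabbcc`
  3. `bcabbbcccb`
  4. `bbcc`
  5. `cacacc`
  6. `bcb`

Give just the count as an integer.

4

1. `caccbbcb` → match
2. `bacabbcc` → match
3. `bcabbbcccb` → no match
4. `bbcc` → match
5. `cacacc` → match
6. `bcb` → no match
Total matched: 4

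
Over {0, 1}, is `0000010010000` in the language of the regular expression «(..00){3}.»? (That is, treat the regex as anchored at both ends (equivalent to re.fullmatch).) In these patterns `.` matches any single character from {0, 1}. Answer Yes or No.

Yes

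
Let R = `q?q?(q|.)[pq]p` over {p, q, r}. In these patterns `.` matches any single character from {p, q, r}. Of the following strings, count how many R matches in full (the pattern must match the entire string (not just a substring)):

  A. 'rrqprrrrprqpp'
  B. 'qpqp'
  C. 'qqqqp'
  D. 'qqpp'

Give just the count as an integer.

A → no match
B → match
C → match
D → match
Total matched: 3

3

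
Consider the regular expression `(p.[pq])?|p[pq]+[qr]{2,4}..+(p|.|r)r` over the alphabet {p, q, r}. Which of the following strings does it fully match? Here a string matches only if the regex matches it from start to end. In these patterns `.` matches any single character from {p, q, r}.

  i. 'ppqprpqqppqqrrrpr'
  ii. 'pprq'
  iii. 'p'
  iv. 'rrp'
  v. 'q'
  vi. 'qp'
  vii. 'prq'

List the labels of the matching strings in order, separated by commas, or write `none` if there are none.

i → no match
ii → no match
iii → no match
iv → no match
v → no match
vi → no match
vii → match

vii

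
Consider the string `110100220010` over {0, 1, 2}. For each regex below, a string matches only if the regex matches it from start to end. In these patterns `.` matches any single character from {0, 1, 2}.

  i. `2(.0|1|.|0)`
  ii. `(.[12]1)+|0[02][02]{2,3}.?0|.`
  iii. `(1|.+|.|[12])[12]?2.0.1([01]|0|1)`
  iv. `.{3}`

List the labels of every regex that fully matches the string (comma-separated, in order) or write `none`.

iii

i → no match — must start with `2`
ii → no match
iii → match
iv → no match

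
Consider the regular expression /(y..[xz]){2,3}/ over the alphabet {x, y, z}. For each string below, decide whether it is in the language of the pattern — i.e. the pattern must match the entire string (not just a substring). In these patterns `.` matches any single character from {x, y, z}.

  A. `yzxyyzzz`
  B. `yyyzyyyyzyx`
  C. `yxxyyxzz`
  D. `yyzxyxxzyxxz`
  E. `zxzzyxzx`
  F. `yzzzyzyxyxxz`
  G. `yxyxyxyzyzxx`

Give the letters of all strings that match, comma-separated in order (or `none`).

D, F, G

A. `yzxyyzzz` → no match
B. `yyyzyyyyzyx` → no match
C. `yxxyyxzz` → no match
D. `yyzxyxxzyxxz` → match
E. `zxzzyxzx` → no match — must start with `y`
F. `yzzzyzyxyxxz` → match
G. `yxyxyxyzyzxx` → match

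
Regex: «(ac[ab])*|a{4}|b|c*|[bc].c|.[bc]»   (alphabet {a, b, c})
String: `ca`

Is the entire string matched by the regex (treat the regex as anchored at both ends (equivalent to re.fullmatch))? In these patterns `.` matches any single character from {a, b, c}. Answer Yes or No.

No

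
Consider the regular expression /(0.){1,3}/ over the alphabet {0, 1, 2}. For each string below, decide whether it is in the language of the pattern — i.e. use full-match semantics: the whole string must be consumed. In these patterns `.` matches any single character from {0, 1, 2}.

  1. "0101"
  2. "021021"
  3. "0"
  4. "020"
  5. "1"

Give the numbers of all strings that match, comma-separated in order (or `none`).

1

1 → match
2 → no match
3 → no match
4 → no match
5 → no match — must start with "0"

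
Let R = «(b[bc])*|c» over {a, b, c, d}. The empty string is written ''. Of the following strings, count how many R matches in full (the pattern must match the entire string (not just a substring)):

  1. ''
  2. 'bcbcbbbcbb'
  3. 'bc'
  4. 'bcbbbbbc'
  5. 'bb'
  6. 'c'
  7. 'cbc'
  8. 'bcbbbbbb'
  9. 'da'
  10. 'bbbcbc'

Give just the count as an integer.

1 → match
2 → match
3 → match
4 → match
5 → match
6 → match
7 → no match
8 → match
9 → no match
10 → match
Total matched: 8

8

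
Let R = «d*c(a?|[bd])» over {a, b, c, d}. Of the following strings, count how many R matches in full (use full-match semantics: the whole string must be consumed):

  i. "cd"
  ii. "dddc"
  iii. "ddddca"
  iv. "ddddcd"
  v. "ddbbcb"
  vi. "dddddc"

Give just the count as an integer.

5

i → match
ii → match
iii → match
iv → match
v → no match
vi → match
Total matched: 5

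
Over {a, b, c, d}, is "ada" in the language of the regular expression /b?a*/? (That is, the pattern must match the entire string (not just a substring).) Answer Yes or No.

No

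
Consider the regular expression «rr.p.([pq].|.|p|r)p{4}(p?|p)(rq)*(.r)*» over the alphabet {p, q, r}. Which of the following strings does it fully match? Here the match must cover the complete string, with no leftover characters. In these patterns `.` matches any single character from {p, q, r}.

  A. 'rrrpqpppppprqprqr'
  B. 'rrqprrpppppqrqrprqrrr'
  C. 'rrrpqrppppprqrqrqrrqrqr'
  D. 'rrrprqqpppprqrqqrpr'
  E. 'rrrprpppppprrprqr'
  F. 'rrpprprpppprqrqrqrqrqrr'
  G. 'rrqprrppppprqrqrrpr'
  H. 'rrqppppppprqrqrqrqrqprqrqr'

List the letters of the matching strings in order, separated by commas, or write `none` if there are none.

A, B, C, D, E, F, G, H

A → match
B → match
C → match
D → match
E → match
F → match
G → match
H → match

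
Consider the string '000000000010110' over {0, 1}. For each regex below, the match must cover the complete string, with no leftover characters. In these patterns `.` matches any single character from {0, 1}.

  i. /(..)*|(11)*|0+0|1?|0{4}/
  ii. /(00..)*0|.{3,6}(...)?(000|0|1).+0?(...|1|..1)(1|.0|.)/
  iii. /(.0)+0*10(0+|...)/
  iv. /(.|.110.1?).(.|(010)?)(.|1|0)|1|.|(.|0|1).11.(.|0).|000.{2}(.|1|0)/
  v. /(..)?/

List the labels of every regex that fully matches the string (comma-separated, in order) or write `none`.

ii, iii

i → no match
ii → match
iii → match
iv → no match
v → no match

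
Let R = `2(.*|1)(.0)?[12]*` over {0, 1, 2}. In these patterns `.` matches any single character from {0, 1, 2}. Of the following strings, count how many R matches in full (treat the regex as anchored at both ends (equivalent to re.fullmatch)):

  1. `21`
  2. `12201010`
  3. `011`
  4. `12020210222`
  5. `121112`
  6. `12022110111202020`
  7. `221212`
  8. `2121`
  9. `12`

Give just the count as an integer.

1 → match
2 → no match — must start with `2`
3 → no match — must start with `2`
4 → no match — must start with `2`
5 → no match — must start with `2`
6 → no match — must start with `2`
7 → match
8 → match
9 → no match — must start with `2`
Total matched: 3

3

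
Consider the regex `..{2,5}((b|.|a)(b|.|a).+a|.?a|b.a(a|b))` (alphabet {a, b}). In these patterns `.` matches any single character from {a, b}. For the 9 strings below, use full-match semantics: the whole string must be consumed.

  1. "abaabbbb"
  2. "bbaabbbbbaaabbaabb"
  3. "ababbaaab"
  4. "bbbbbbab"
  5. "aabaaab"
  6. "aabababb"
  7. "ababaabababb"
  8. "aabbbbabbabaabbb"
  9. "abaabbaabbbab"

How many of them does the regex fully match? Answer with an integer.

1 → no match
2 → no match
3 → no match
4 → match
5 → no match
6 → no match
7 → no match
8 → no match
9 → no match
Total matched: 1

1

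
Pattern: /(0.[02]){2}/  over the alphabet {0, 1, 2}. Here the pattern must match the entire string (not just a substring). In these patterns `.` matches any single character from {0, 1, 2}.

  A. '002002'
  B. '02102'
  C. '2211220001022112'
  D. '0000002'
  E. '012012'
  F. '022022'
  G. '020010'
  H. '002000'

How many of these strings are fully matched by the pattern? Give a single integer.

A → match
B → no match
C → no match — must start with '0'
D → no match
E → match
F → match
G → match
H → match
Total matched: 5

5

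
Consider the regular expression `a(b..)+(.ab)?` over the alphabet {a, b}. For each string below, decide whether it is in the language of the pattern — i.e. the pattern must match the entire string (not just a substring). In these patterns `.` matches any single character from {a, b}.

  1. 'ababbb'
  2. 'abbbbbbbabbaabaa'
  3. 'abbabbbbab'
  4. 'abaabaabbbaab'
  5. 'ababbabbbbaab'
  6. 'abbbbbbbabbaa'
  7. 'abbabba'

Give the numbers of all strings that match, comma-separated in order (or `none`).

1. 'ababbb' → no match
2 → match
3. 'abbabbbbab' → match
4 → match
5 → match
6 → match
7. 'abbabba' → match

2, 3, 4, 5, 6, 7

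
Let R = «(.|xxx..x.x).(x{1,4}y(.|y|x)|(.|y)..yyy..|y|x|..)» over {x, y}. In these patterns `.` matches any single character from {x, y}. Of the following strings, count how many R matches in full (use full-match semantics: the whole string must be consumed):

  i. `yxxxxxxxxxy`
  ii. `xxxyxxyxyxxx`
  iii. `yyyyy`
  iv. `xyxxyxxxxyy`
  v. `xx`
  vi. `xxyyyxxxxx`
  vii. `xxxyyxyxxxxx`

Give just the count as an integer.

i → no match
ii → no match
iii → no match
iv → no match
v → no match
vi → no match
vii → no match
Total matched: 0

0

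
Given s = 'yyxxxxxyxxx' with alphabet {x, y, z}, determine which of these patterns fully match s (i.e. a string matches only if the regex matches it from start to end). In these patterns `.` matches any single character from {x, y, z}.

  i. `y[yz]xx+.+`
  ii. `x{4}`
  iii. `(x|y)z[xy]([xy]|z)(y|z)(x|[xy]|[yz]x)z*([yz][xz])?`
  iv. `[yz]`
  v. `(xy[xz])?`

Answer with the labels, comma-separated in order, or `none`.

i

i → match
ii → no match — must start with 'x'
iii → no match
iv → no match
v → no match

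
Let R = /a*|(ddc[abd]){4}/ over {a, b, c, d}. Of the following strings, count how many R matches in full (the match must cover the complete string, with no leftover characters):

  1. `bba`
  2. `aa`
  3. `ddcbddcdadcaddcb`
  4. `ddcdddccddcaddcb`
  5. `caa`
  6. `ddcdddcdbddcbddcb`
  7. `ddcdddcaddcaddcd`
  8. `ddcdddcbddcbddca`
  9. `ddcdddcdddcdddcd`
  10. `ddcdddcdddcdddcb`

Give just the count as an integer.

5

1 → no match
2 → match
3 → no match
4 → no match
5 → no match
6 → no match
7 → match
8 → match
9 → match
10 → match
Total matched: 5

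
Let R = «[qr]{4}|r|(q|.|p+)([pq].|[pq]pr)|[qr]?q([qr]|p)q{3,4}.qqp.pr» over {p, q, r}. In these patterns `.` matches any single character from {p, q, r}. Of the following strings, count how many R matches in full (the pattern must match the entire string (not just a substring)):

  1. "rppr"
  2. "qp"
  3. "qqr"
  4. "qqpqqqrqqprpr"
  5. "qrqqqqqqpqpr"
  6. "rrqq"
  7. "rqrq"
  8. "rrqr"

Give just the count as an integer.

7

1 → match
2 → no match
3 → match
4 → match
5 → match
6 → match
7 → match
8 → match
Total matched: 7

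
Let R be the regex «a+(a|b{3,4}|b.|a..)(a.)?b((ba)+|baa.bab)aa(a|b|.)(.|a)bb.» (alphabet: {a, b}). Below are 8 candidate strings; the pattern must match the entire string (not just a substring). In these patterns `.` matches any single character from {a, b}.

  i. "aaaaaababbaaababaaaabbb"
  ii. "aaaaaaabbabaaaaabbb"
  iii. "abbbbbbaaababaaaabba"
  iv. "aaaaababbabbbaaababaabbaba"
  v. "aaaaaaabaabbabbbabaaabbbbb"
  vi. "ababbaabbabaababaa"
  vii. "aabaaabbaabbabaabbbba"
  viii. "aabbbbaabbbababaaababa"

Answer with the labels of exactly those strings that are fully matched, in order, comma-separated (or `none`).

i, ii, iii, vii

i → match
ii → match
iii → match
iv → no match
v → no match
vi → no match
vii → match
viii → no match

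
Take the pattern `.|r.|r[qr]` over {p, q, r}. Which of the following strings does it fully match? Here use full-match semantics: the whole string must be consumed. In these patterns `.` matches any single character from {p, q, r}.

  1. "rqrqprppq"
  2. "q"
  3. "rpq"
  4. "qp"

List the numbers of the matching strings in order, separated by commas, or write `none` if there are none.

2

1 → no match
2 → match
3 → no match
4 → no match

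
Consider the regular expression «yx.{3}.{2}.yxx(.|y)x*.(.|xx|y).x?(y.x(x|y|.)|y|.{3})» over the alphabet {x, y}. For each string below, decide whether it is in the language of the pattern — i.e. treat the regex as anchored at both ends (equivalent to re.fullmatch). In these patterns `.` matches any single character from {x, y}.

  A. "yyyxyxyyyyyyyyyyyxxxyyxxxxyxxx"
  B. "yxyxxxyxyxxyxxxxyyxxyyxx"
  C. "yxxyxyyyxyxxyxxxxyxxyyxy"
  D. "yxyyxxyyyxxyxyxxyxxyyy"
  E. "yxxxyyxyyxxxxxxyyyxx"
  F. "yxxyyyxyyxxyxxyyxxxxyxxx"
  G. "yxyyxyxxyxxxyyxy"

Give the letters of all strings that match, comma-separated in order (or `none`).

B, E, G

A → no match — must start with "yx"
B → match
C → no match
D → no match
E → match
F → no match
G → match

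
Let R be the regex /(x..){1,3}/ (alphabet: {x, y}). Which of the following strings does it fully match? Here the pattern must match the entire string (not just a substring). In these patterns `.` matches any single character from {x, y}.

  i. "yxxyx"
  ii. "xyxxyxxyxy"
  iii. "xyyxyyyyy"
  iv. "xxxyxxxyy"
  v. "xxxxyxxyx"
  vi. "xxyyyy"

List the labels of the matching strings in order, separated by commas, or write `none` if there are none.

v

i → no match — must start with "x"
ii → no match
iii → no match
iv → no match
v → match
vi → no match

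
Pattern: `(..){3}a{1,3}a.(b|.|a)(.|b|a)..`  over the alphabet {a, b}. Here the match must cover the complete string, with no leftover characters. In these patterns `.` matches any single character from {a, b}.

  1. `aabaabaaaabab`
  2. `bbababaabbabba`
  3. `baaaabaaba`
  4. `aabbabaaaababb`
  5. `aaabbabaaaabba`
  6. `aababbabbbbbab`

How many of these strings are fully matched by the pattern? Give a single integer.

2

1 → match
2 → no match
3 → no match
4 → match
5 → no match
6 → no match
Total matched: 2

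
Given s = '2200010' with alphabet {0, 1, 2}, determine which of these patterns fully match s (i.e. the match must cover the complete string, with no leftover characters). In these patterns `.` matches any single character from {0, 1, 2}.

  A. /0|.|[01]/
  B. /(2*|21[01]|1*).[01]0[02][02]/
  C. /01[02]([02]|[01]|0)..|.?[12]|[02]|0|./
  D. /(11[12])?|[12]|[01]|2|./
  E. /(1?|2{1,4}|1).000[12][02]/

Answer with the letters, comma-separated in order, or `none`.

A → no match
B → no match
C → no match
D → no match
E → match

E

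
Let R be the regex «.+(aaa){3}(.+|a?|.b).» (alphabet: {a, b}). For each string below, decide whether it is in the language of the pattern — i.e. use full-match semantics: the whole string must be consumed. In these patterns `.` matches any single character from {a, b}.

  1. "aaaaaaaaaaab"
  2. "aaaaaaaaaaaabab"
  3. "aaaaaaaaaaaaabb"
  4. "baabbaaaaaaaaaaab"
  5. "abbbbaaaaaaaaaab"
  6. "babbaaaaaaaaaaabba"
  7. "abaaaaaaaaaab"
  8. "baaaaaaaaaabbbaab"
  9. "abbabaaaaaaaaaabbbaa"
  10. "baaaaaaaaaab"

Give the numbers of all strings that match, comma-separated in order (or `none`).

1, 2, 3, 4, 5, 6, 7, 8, 9, 10

1 → match
2 → match
3 → match
4 → match
5 → match
6 → match
7 → match
8 → match
9 → match
10 → match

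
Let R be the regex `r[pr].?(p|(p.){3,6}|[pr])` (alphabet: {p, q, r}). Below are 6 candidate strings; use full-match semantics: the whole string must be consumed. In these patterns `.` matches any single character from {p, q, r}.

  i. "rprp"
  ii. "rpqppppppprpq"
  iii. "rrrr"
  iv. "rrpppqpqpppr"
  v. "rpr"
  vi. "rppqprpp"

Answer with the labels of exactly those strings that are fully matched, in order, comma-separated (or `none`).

i → match
ii → match
iii → match
iv → match
v → match
vi → match

i, ii, iii, iv, v, vi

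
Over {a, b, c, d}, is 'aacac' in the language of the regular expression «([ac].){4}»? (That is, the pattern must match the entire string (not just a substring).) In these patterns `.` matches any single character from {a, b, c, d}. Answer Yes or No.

No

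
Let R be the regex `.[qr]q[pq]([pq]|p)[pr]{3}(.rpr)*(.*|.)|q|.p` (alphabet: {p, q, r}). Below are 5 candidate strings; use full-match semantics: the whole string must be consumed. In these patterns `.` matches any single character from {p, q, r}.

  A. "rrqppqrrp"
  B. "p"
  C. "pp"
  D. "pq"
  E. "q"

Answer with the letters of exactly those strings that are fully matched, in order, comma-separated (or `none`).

A → no match
B → no match
C → match
D → no match
E → match

C, E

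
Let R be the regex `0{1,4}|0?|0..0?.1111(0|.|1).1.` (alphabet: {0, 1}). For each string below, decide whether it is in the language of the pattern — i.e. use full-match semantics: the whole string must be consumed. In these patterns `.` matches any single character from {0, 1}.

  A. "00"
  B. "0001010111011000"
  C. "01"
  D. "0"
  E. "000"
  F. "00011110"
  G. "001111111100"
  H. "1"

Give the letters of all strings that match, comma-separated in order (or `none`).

A. "00" → match
B → no match
C. "01" → no match
D. "0" → match
E. "000" → match
F. "00011110" → no match
G. "001111111100" → no match
H. "1" → no match

A, D, E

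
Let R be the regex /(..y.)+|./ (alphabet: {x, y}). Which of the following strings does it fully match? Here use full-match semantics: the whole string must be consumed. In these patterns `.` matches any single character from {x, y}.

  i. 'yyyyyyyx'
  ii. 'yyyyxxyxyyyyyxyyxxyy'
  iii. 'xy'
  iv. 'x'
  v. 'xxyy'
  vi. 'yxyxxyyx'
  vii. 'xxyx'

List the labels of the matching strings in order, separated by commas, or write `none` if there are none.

i → match
ii → match
iii → no match
iv → match
v → match
vi → match
vii → match

i, ii, iv, v, vi, vii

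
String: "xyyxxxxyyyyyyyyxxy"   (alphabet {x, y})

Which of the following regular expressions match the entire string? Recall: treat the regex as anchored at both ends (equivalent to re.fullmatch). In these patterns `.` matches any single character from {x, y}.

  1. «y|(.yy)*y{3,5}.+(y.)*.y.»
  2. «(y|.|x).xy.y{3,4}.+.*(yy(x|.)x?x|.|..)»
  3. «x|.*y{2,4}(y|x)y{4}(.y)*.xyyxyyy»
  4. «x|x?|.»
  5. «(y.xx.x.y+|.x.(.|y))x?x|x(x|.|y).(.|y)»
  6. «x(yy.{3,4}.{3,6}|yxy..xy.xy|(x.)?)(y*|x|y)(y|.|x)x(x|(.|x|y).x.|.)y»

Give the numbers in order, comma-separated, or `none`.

6

1 → no match
2 → no match
3 → no match
4 → no match
5 → no match
6 → match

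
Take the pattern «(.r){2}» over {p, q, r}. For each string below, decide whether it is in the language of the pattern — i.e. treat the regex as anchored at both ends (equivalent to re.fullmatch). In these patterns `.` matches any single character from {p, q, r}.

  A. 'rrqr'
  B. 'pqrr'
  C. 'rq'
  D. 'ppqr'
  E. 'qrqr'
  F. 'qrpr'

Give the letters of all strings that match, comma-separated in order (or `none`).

A → match
B → no match
C → no match — must end with 'r'
D → no match
E → match
F → match

A, E, F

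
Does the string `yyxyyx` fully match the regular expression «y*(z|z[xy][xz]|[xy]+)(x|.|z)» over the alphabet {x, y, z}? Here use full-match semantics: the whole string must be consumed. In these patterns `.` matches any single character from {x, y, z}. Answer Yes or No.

Yes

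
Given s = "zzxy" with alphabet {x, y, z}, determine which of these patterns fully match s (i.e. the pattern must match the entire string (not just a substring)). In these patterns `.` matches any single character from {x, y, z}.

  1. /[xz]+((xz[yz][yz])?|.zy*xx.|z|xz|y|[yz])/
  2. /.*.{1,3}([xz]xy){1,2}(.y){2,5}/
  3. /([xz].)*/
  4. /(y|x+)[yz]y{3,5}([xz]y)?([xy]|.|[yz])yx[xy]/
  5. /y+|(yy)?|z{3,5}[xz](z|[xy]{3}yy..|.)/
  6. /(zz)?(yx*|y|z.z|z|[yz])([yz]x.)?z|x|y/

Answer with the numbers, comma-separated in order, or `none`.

1 → match
2 → no match
3 → match
4 → no match
5 → no match
6 → no match

1, 3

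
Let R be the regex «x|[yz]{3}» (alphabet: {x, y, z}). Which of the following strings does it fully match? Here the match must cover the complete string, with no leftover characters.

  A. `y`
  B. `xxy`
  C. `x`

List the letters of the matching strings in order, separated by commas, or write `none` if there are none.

A → no match
B → no match
C → match

C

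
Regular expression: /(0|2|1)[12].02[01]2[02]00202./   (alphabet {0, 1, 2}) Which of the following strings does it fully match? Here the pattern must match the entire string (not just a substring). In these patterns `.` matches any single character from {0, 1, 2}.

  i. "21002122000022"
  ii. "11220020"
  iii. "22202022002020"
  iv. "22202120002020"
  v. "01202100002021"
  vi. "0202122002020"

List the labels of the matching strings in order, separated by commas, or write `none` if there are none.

i → no match
ii → no match
iii → match
iv → match
v → no match
vi → no match

iii, iv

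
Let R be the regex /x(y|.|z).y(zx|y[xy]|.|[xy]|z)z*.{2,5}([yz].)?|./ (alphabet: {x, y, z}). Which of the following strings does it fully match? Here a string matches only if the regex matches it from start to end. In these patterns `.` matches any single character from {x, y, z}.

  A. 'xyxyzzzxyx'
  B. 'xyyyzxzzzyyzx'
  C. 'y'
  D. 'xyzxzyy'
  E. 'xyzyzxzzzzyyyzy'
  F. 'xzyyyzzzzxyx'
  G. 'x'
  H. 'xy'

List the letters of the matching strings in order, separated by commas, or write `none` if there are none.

A, B, C, E, F, G

A → match
B → match
C → match
D → no match
E → match
F → match
G → match
H → no match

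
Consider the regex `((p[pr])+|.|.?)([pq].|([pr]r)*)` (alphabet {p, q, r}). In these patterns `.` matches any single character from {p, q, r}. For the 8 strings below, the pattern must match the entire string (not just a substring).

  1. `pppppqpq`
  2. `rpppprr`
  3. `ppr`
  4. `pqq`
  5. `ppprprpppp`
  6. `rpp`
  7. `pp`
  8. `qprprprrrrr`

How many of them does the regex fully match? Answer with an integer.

1. `pppppqpq` → no match
2. `rpppprr` → no match
3. `ppr` → match
4. `pqq` → match
5. `ppprprpppp` → match
6. `rpp` → match
7. `pp` → match
8. `qprprprrrrr` → match
Total matched: 6

6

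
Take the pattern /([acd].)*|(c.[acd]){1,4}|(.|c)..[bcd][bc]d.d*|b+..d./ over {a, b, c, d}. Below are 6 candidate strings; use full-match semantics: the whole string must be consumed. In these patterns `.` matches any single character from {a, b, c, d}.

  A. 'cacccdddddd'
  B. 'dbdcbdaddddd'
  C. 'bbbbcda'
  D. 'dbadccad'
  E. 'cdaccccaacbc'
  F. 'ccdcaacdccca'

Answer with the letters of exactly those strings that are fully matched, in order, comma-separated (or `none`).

A → match
B → match
C → match
D → match
E → match
F → match

A, B, C, D, E, F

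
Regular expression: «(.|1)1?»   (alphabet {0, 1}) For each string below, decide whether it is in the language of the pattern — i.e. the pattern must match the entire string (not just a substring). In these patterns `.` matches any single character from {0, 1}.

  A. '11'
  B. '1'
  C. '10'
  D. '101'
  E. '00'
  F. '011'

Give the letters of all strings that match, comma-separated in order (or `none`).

A, B

A. '11' → match
B. '1' → match
C. '10' → no match
D. '101' → no match
E. '00' → no match
F. '011' → no match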